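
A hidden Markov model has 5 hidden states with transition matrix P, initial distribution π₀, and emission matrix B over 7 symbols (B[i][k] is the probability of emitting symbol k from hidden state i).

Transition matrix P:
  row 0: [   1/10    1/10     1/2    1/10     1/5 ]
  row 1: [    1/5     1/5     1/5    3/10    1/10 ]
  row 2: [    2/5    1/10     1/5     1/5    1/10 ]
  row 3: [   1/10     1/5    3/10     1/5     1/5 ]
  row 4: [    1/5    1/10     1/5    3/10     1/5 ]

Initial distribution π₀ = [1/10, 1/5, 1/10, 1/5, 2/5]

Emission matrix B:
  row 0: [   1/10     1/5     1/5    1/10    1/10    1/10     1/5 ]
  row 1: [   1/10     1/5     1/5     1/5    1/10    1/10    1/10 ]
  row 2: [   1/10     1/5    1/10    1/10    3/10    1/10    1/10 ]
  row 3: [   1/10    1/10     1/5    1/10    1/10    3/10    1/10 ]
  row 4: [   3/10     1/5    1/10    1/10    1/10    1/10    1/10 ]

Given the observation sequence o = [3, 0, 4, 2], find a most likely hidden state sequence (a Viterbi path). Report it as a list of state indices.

path = [4, 4, 2, 0]

t=0: δ = [1.000e-02, 4.000e-02, 1.000e-02, 2.000e-02, 4.000e-02]  (obs o_0=3)
t=1: δ = [8.000e-04, 8.000e-04, 8.000e-04, 1.200e-03, 2.400e-03]  ψ = [1, 1, 1, 1, 4]  (obs o_1=0)
t=2: δ = [4.800e-05, 2.400e-05, 1.440e-04, 7.200e-05, 4.800e-05]  ψ = [4, 3, 4, 4, 4]  (obs o_2=4)
t=3: δ = [1.152e-05, 2.880e-06, 2.880e-06, 5.760e-06, 1.440e-06]  ψ = [2, 2, 2, 2, 2]  (obs o_3=2)
backtrack: best end state = 0; path = [4, 4, 2, 0]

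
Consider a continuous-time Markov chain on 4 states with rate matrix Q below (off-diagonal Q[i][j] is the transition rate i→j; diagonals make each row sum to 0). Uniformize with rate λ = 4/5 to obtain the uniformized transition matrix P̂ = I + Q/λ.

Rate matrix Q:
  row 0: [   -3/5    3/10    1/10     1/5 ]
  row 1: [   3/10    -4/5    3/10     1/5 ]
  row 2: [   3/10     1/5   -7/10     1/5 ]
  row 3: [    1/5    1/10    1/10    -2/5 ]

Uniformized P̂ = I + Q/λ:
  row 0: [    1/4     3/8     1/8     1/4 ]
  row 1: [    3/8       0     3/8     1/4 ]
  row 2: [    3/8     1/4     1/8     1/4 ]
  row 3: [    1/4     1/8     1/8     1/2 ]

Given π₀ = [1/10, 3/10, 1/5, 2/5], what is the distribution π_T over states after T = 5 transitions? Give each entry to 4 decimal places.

π = [0.2963, 0.1960, 0.1743, 0.3334]

t=0: π = [0.1000, 0.3000, 0.2000, 0.4000]
t=1: π = [0.3125, 0.1375, 0.2000, 0.3500]
t=2: π = [0.2922, 0.2109, 0.1594, 0.3375]
t=3: π = [0.2963, 0.1916, 0.1777, 0.3344]
t=4: π = [0.2962, 0.1973, 0.1729, 0.3336]
t=5: π = [0.2963, 0.1960, 0.1743, 0.3334]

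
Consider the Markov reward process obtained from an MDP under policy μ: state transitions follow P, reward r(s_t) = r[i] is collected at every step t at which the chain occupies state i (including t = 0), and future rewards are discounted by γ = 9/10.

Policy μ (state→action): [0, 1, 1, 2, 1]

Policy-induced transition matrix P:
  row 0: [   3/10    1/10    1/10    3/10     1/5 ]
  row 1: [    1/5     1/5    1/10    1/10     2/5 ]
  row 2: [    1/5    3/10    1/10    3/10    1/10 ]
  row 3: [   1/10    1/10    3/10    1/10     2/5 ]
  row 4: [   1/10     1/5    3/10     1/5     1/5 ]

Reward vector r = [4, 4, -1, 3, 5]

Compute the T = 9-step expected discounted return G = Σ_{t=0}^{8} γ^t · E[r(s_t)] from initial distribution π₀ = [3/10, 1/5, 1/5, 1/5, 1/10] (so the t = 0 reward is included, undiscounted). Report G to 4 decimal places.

G = 18.9269

t=0: π = [0.3000, 0.2000, 0.2000, 0.2000, 0.1000], E[r] = 2.9000, γ^t·E[r] = 2.900000, running G = 2.900000
t=1: π = [0.2000, 0.1700, 0.1600, 0.2100, 0.2600], E[r] = 3.2500, γ^t·E[r] = 2.925000, running G = 5.825000
t=2: π = [0.1730, 0.1750, 0.1940, 0.1980, 0.2600], E[r] = 3.0920, γ^t·E[r] = 2.504520, running G = 8.329520
t=3: π = [0.1715, 0.1823, 0.1916, 0.1994, 0.2552], E[r] = 3.0978, γ^t·E[r] = 2.258296, running G = 10.587816
t=4: π = [0.1717, 0.1821, 0.1909, 0.1981, 0.2572], E[r] = 3.1044, γ^t·E[r] = 2.036823, running G = 12.624639
t=5: π = [0.1716, 0.1821, 0.1911, 0.1982, 0.2570], E[r] = 3.1034, γ^t·E[r] = 1.832521, running G = 14.457160
t=6: π = [0.1716, 0.1821, 0.1910, 0.1982, 0.2570], E[r] = 3.1035, γ^t·E[r] = 1.649347, running G = 16.106507
t=7: π = [0.1716, 0.1821, 0.1910, 0.1982, 0.2570], E[r] = 3.1035, γ^t·E[r] = 1.484411, running G = 17.590919
t=8: π = [0.1716, 0.1821, 0.1910, 0.1982, 0.2570], E[r] = 3.1035, γ^t·E[r] = 1.335969, running G = 18.926888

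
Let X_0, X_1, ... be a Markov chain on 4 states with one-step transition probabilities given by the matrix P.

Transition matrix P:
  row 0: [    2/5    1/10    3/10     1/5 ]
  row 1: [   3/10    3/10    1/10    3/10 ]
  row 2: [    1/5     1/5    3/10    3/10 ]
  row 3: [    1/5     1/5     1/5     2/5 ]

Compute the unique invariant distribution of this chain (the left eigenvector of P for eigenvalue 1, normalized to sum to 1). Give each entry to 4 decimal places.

π = [0.2740, 0.1918, 0.2314, 0.3029]

Balance equations π_j = Σ_i π_i·P[i][j]:
  π_0 = 2/5·π_0 + 3/10·π_1 + 1/5·π_2 + 1/5·π_3
  π_1 = 1/10·π_0 + 3/10·π_1 + 1/5·π_2 + 1/5·π_3
  π_2 = 3/10·π_0 + 1/10·π_1 + 3/10·π_2 + 1/5·π_3
  normalize: π_0 + π_1 + π_2 + π_3 = 1
Solving the linear system gives exactly π = [20/73, 14/73, 152/657, 199/657].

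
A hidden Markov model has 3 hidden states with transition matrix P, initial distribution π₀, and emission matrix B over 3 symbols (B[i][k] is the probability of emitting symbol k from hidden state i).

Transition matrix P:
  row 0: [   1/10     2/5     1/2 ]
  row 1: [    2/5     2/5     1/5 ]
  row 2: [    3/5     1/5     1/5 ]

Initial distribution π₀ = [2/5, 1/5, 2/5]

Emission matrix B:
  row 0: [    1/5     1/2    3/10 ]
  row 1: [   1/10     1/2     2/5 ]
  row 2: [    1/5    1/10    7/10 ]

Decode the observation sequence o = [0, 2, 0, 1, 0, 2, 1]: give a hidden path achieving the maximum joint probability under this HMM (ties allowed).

path = [0, 2, 0, 1, 0, 2, 0]

t=0: δ = [8.000e-02, 2.000e-02, 8.000e-02]  (obs o_0=0)
t=1: δ = [1.440e-02, 1.280e-02, 2.800e-02]  ψ = [2, 0, 0]  (obs o_1=2)
t=2: δ = [3.360e-03, 5.760e-04, 1.440e-03]  ψ = [2, 0, 0]  (obs o_2=0)
t=3: δ = [4.320e-04, 6.720e-04, 1.680e-04]  ψ = [2, 0, 0]  (obs o_3=1)
t=4: δ = [5.376e-05, 2.688e-05, 4.320e-05]  ψ = [1, 1, 0]  (obs o_4=0)
t=5: δ = [7.776e-06, 8.602e-06, 1.882e-05]  ψ = [2, 0, 0]  (obs o_5=2)
t=6: δ = [5.645e-06, 1.882e-06, 3.888e-07]  ψ = [2, 2, 0]  (obs o_6=1)
backtrack: best end state = 0; path = [0, 2, 0, 1, 0, 2, 0]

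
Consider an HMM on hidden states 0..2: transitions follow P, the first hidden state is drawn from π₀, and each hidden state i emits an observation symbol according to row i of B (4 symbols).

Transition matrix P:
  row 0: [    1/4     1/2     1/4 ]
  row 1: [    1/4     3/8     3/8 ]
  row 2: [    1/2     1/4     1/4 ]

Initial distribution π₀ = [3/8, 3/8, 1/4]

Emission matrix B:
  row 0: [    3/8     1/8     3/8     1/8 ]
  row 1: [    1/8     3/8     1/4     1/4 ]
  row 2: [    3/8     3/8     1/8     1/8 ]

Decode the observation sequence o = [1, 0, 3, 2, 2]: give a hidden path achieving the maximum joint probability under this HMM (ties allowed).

path = [2, 0, 1, 0, 1]

t=0: δ = [4.688e-02, 1.406e-01, 9.375e-02]  (obs o_0=1)
t=1: δ = [1.758e-02, 6.592e-03, 1.978e-02]  ψ = [2, 1, 1]  (obs o_1=0)
t=2: δ = [1.236e-03, 2.197e-03, 6.180e-04]  ψ = [2, 0, 2]  (obs o_2=3)
t=3: δ = [2.060e-04, 2.060e-04, 1.030e-04]  ψ = [1, 1, 1]  (obs o_3=2)
t=4: δ = [1.931e-05, 2.575e-05, 9.656e-06]  ψ = [0, 0, 1]  (obs o_4=2)
backtrack: best end state = 1; path = [2, 0, 1, 0, 1]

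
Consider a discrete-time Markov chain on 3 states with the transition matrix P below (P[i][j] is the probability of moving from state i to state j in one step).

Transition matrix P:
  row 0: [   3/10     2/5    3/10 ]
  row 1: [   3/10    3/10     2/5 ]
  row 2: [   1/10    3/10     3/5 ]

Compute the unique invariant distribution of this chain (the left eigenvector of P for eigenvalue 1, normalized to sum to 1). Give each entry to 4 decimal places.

π = [0.2051, 0.3205, 0.4744]

Balance equations π_j = Σ_i π_i·P[i][j]:
  π_0 = 3/10·π_0 + 3/10·π_1 + 1/10·π_2
  π_1 = 2/5·π_0 + 3/10·π_1 + 3/10·π_2
  normalize: π_0 + π_1 + π_2 = 1
Solving the linear system gives exactly π = [8/39, 25/78, 37/78].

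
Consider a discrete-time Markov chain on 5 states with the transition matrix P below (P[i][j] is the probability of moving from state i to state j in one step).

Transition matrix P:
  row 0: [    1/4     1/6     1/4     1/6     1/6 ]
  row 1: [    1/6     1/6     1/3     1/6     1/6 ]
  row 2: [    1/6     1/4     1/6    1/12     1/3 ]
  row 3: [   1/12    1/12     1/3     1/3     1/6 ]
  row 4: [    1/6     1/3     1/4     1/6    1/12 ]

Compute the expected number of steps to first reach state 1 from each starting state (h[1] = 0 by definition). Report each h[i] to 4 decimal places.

First-step conditioning: h[1] = 0; for i ≠ 1, h[i] = 1 + Σ_k P[i][k]·h[k].
  h[0] = 1 + 1/4·h[0] + 1/4·h[2] + 1/6·h[3] + 1/6·h[4]
  h[2] = 1 + 1/6·h[0] + 1/6·h[2] + 1/12·h[3] + 1/3·h[4]
  h[3] = 1 + 1/12·h[0] + 1/3·h[2] + 1/3·h[3] + 1/6·h[4]
  h[4] = 1 + 1/6·h[0] + 1/4·h[2] + 1/6·h[3] + 1/12·h[4]
Solving the 4×4 linear system over states ≠ 1 gives exactly h = [20436/4175, 0, 3648/835, 4452/835, 17292/4175] (h[1] = 0 is the target).

h = [4.8949, 0.0000, 4.3689, 5.3317, 4.1418]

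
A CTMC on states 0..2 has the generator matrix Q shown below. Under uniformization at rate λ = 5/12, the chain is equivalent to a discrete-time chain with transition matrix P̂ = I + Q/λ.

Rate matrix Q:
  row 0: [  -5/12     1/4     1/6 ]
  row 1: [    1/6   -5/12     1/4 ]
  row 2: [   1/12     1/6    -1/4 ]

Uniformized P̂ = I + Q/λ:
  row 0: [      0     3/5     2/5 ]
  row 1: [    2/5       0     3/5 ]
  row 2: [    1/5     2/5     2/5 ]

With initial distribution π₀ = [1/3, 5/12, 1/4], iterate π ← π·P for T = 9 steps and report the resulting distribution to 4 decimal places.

π = [0.2196, 0.3170, 0.4634]

t=0: π = [0.3333, 0.4167, 0.2500]
t=1: π = [0.2167, 0.3000, 0.4833]
t=2: π = [0.2167, 0.3233, 0.4600]
t=3: π = [0.2213, 0.3140, 0.4647]
t=4: π = [0.2185, 0.3187, 0.4628]
t=5: π = [0.2200, 0.3162, 0.4637]
t=6: π = [0.2192, 0.3175, 0.4632]
t=7: π = [0.2197, 0.3168, 0.4635]
t=8: π = [0.2194, 0.3172, 0.4634]
t=9: π = [0.2196, 0.3170, 0.4634]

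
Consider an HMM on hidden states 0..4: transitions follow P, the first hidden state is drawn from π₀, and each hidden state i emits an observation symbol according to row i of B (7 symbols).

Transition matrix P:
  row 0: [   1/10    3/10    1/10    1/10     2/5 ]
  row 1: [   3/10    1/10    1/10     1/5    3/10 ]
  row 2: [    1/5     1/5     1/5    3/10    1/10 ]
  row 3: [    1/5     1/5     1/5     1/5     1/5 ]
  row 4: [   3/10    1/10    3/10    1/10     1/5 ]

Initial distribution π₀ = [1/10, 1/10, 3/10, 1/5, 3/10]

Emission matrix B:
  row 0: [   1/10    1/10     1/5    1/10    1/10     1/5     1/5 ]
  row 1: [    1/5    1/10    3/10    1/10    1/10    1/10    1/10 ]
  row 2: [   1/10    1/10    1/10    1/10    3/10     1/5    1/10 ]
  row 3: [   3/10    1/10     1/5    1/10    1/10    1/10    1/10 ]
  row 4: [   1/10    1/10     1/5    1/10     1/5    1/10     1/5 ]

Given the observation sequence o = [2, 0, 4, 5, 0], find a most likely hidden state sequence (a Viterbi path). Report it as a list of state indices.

path = [4, 0, 4, 2, 3]

t=0: δ = [2.000e-02, 3.000e-02, 3.000e-02, 4.000e-02, 6.000e-02]  (obs o_0=2)
t=1: δ = [1.800e-03, 1.600e-03, 1.800e-03, 2.700e-03, 1.200e-03]  ψ = [4, 3, 4, 2, 4]  (obs o_1=0)
t=2: δ = [5.400e-05, 5.400e-05, 1.620e-04, 5.400e-05, 1.440e-04]  ψ = [3, 0, 3, 2, 0]  (obs o_2=4)
t=3: δ = [8.640e-06, 3.240e-06, 8.640e-06, 4.860e-06, 2.880e-06]  ψ = [4, 2, 4, 2, 4]  (obs o_3=5)
t=4: δ = [1.728e-07, 5.184e-07, 1.728e-07, 7.776e-07, 3.456e-07]  ψ = [2, 0, 2, 2, 0]  (obs o_4=0)
backtrack: best end state = 3; path = [4, 0, 4, 2, 3]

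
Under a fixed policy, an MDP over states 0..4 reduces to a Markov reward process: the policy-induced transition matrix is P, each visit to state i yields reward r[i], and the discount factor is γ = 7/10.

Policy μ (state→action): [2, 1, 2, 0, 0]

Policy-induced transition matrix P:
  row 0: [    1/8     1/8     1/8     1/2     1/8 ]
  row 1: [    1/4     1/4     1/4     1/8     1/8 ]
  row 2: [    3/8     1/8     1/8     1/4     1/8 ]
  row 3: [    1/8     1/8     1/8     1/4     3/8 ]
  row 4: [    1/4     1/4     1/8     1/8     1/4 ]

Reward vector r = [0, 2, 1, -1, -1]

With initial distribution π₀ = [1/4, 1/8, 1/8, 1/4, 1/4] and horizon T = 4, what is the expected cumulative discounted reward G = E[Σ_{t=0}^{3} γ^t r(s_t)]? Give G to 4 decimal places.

t=0: π = [0.2500, 0.1250, 0.1250, 0.2500, 0.2500], E[r] = -0.1250, γ^t·E[r] = -0.125000, running G = -0.125000
t=1: π = [0.2031, 0.1719, 0.1406, 0.2656, 0.2188], E[r] = 0.0000, γ^t·E[r] = 0.000000, running G = -0.125000
t=2: π = [0.2090, 0.1738, 0.1465, 0.2520, 0.2188], E[r] = 0.0234, γ^t·E[r] = 0.011484, running G = -0.113516
t=3: π = [0.2107, 0.1741, 0.1467, 0.2532, 0.2153], E[r] = 0.0264, γ^t·E[r] = 0.009044, running G = -0.104472

G = -0.1045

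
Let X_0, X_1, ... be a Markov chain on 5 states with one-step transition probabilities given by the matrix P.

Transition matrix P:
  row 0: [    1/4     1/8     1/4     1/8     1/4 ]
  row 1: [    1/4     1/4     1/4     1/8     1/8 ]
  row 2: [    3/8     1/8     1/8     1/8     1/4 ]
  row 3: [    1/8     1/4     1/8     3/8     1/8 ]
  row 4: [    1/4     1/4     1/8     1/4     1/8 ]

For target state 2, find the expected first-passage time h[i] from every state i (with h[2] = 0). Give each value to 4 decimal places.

First-step conditioning: h[2] = 0; for i ≠ 2, h[i] = 1 + Σ_k P[i][k]·h[k].
  h[0] = 1 + 1/4·h[0] + 1/8·h[1] + 1/8·h[3] + 1/4·h[4]
  h[1] = 1 + 1/4·h[0] + 1/4·h[1] + 1/8·h[3] + 1/8·h[4]
  h[3] = 1 + 1/8·h[0] + 1/4·h[1] + 3/8·h[3] + 1/8·h[4]
  h[4] = 1 + 1/4·h[0] + 1/4·h[1] + 1/4·h[3] + 1/8·h[4]
Solving the 4×4 linear system over states ≠ 2 gives exactly h = [64/13, 440/91, 0, 512/91, 72/13] (h[2] = 0 is the target).

h = [4.9231, 4.8352, 0.0000, 5.6264, 5.5385]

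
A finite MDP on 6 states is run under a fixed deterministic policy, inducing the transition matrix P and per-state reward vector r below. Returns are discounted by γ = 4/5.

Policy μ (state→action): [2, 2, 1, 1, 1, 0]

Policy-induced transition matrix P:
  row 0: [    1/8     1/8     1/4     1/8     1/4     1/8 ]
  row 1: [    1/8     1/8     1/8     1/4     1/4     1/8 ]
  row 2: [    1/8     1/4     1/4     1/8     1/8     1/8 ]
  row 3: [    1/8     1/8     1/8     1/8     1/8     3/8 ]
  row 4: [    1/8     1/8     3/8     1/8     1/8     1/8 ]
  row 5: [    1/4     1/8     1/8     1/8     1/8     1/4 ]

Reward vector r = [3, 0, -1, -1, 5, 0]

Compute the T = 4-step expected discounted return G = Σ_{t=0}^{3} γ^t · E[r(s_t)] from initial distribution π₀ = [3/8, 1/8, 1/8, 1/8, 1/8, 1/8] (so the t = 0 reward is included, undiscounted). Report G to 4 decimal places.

t=0: π = [0.3750, 0.1250, 0.1250, 0.1250, 0.1250, 0.1250], E[r] = 1.5000, γ^t·E[r] = 1.500000, running G = 1.500000
t=1: π = [0.1406, 0.1406, 0.2188, 0.1406, 0.1875, 0.1719], E[r] = 1.0000, γ^t·E[r] = 0.800000, running G = 2.300000
t=2: π = [0.1465, 0.1523, 0.2168, 0.1426, 0.1602, 0.1816], E[r] = 0.8809, γ^t·E[r] = 0.563750, running G = 2.863750
t=3: π = [0.1477, 0.1521, 0.2104, 0.1440, 0.1624, 0.1833], E[r] = 0.9004, γ^t·E[r] = 0.461000, running G = 3.324750

G = 3.3248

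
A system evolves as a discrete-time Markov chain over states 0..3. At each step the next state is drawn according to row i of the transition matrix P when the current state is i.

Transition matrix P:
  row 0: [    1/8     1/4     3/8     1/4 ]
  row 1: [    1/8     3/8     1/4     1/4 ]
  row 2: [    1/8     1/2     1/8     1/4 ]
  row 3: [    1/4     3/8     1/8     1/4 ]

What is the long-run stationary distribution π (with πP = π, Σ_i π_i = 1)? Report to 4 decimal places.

π = [0.1563, 0.3819, 0.2118, 0.2500]

Balance equations π_j = Σ_i π_i·P[i][j]:
  π_0 = 1/8·π_0 + 1/8·π_1 + 1/8·π_2 + 1/4·π_3
  π_1 = 1/4·π_0 + 3/8·π_1 + 1/2·π_2 + 3/8·π_3
  π_2 = 3/8·π_0 + 1/4·π_1 + 1/8·π_2 + 1/8·π_3
  normalize: π_0 + π_1 + π_2 + π_3 = 1
Solving the linear system gives exactly π = [5/32, 55/144, 61/288, 1/4].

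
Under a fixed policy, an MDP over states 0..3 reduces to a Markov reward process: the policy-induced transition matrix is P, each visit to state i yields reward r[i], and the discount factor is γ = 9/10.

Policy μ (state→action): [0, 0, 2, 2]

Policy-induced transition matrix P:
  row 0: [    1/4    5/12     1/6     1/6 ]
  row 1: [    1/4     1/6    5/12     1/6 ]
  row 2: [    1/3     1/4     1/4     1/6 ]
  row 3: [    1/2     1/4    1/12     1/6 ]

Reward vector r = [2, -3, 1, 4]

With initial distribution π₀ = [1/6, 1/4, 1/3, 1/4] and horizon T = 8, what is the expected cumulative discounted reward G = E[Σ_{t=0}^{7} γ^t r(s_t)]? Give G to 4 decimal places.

t=0: π = [0.1667, 0.2500, 0.3333, 0.2500], E[r] = 0.9167, γ^t·E[r] = 0.916667, running G = 0.916667
t=1: π = [0.3403, 0.2569, 0.2361, 0.1667], E[r] = 0.8125, γ^t·E[r] = 0.731250, running G = 1.647917
t=2: π = [0.3113, 0.2853, 0.2367, 0.1667], E[r] = 0.6701, γ^t·E[r] = 0.542813, running G = 2.190729
t=3: π = [0.3114, 0.2781, 0.2438, 0.1667], E[r] = 0.6989, γ^t·E[r] = 0.509520, running G = 2.700249
t=4: π = [0.3120, 0.2787, 0.2426, 0.1667], E[r] = 0.6971, γ^t·E[r] = 0.457365, running G = 3.157614
t=5: π = [0.3119, 0.2788, 0.2427, 0.1667], E[r] = 0.6968, γ^t·E[r] = 0.411455, running G = 3.569069
t=6: π = [0.3119, 0.2788, 0.2427, 0.1667], E[r] = 0.6969, γ^t·E[r] = 0.370356, running G = 3.939425
t=7: π = [0.3119, 0.2788, 0.2427, 0.1667], E[r] = 0.6969, γ^t·E[r] = 0.333316, running G = 4.272741

G = 4.2727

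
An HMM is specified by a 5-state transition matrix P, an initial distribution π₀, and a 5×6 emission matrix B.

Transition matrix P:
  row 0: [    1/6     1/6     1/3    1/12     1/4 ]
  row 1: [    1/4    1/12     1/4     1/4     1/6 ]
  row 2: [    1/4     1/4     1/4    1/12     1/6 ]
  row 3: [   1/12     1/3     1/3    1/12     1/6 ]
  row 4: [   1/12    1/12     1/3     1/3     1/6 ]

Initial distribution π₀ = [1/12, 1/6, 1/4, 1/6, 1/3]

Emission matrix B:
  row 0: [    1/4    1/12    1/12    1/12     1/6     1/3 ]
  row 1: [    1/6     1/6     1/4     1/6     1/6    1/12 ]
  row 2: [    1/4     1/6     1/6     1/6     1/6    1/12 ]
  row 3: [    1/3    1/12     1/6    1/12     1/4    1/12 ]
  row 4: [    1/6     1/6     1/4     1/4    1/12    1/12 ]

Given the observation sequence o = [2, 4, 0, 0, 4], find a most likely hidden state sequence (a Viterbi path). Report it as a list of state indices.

path = [4, 3, 2, 0, 2]

t=0: δ = [6.944e-03, 4.167e-02, 4.167e-02, 2.778e-02, 8.333e-02]  (obs o_0=2)
t=1: δ = [1.736e-03, 1.736e-03, 4.630e-03, 6.944e-03, 1.157e-03]  ψ = [1, 2, 4, 4, 4]  (obs o_1=4)
t=2: δ = [2.894e-04, 3.858e-04, 5.787e-04, 1.929e-04, 1.929e-04]  ψ = [2, 3, 3, 3, 3]  (obs o_2=0)
t=3: δ = [3.617e-05, 2.411e-05, 3.617e-05, 3.215e-05, 1.608e-05]  ψ = [2, 2, 2, 1, 2]  (obs o_3=0)
t=4: δ = [1.507e-06, 1.786e-06, 2.009e-06, 1.507e-06, 7.535e-07]  ψ = [2, 3, 0, 1, 0]  (obs o_4=4)
backtrack: best end state = 2; path = [4, 3, 2, 0, 2]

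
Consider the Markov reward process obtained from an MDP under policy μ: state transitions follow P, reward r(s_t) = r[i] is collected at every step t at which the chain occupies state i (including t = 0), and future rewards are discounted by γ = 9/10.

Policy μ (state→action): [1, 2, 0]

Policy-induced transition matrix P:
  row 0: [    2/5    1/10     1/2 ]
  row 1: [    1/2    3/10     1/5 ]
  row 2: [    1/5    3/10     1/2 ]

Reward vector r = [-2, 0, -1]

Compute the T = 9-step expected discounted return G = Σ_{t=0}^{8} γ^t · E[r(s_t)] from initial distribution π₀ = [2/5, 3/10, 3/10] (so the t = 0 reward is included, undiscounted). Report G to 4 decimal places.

t=0: π = [0.4000, 0.3000, 0.3000], E[r] = -1.1000, γ^t·E[r] = -1.100000, running G = -1.100000
t=1: π = [0.3700, 0.2200, 0.4100], E[r] = -1.1500, γ^t·E[r] = -1.035000, running G = -2.135000
t=2: π = [0.3400, 0.2260, 0.4340], E[r] = -1.1140, γ^t·E[r] = -0.902340, running G = -3.037340
t=3: π = [0.3358, 0.2320, 0.4322], E[r] = -1.1038, γ^t·E[r] = -0.804670, running G = -3.842010
t=4: π = [0.3368, 0.2328, 0.4304], E[r] = -1.1039, γ^t·E[r] = -0.724282, running G = -4.566292
t=5: π = [0.3372, 0.2326, 0.4301], E[r] = -1.1046, γ^t·E[r] = -0.652229, running G = -5.218521
t=6: π = [0.3372, 0.2326, 0.4302], E[r] = -1.1047, γ^t·E[r] = -0.587070, running G = -5.805592
t=7: π = [0.3372, 0.2326, 0.4302], E[r] = -1.1047, γ^t·E[r] = -0.528356, running G = -6.333948
t=8: π = [0.3372, 0.2326, 0.4302], E[r] = -1.1047, γ^t·E[r] = -0.475516, running G = -6.809464

G = -6.8095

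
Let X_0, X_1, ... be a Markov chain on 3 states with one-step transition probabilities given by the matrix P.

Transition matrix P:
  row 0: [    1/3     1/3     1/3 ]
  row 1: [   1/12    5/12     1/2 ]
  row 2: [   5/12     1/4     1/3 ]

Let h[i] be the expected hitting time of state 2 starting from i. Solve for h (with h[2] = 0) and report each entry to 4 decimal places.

First-step conditioning: h[2] = 0; for i ≠ 2, h[i] = 1 + Σ_k P[i][k]·h[k].
  h[0] = 1 + 1/3·h[0] + 1/3·h[1]
  h[1] = 1 + 1/12·h[0] + 5/12·h[1]
Solving the 2×2 linear system over states ≠ 2 gives exactly h = [33/13, 27/13, 0] (h[2] = 0 is the target).

h = [2.5385, 2.0769, 0.0000]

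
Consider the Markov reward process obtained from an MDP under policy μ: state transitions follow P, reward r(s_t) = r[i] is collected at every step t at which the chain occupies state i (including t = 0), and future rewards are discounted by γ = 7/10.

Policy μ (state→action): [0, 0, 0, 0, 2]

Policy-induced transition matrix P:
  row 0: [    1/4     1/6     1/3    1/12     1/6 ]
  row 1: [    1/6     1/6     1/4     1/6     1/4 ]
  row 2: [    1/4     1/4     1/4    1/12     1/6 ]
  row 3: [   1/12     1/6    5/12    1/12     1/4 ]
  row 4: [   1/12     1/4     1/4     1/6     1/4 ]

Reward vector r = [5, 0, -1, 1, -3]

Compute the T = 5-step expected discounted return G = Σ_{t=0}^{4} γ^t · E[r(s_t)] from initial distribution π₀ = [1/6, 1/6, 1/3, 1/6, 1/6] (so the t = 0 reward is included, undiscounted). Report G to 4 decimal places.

G = 0.3350

t=0: π = [0.1667, 0.1667, 0.3333, 0.1667, 0.1667], E[r] = 0.1667, γ^t·E[r] = 0.166667, running G = 0.166667
t=1: π = [0.1806, 0.2083, 0.2917, 0.1111, 0.2083], E[r] = 0.0972, γ^t·E[r] = 0.068056, running G = 0.234722
t=2: π = [0.1794, 0.2083, 0.2836, 0.1181, 0.2106], E[r] = 0.0995, γ^t·E[r] = 0.048773, running G = 0.283495
t=3: π = [0.1779, 0.2079, 0.2846, 0.1182, 0.2114], E[r] = 0.0886, γ^t·E[r] = 0.030403, running G = 0.313898
t=4: π = [0.1777, 0.2080, 0.2845, 0.1183, 0.2115], E[r] = 0.0880, γ^t·E[r] = 0.021137, running G = 0.335036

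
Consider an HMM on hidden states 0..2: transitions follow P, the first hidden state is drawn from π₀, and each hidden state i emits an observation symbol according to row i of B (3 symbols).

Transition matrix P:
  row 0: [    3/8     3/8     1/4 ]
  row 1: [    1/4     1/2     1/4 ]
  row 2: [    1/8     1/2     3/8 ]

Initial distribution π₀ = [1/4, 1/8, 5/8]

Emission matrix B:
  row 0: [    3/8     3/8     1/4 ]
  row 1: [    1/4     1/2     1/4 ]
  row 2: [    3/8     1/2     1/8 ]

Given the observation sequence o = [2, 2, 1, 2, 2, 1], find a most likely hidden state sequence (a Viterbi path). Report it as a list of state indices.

path = [2, 1, 1, 1, 1, 1]

t=0: δ = [6.250e-02, 3.125e-02, 7.812e-02]  (obs o_0=2)
t=1: δ = [5.859e-03, 9.766e-03, 3.662e-03]  ψ = [0, 2, 2]  (obs o_1=2)
t=2: δ = [9.155e-04, 2.441e-03, 1.221e-03]  ψ = [1, 1, 1]  (obs o_2=1)
t=3: δ = [1.526e-04, 3.052e-04, 7.629e-05]  ψ = [1, 1, 1]  (obs o_3=2)
t=4: δ = [1.907e-05, 3.815e-05, 9.537e-06]  ψ = [1, 1, 1]  (obs o_4=2)
t=5: δ = [3.576e-06, 9.537e-06, 4.768e-06]  ψ = [1, 1, 1]  (obs o_5=1)
backtrack: best end state = 1; path = [2, 1, 1, 1, 1, 1]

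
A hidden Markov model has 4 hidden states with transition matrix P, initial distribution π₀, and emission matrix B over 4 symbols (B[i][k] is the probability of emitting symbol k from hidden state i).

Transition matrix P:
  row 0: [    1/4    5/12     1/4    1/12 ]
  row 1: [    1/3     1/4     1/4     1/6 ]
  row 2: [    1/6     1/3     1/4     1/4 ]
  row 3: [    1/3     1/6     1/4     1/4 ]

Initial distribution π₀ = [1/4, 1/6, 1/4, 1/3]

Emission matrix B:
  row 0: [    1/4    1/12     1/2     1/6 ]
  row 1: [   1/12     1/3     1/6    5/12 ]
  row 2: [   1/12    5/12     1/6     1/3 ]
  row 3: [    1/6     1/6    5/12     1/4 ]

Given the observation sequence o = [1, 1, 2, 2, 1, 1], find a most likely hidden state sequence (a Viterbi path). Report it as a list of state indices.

path = [2, 1, 0, 0, 1, 2]

t=0: δ = [2.083e-02, 5.556e-02, 1.042e-01, 5.556e-02]  (obs o_0=1)
t=1: δ = [1.543e-03, 1.157e-02, 1.085e-02, 4.340e-03]  ψ = [1, 2, 2, 2]  (obs o_1=1)
t=2: δ = [1.929e-03, 6.028e-04, 4.823e-04, 1.130e-03]  ψ = [1, 2, 1, 2]  (obs o_2=2)
t=3: δ = [2.411e-04, 1.340e-04, 8.038e-05, 1.177e-04]  ψ = [0, 0, 0, 3]  (obs o_3=2)
t=4: δ = [5.023e-06, 3.349e-05, 2.512e-05, 4.906e-06]  ψ = [0, 0, 0, 3]  (obs o_4=1)
t=5: δ = [9.303e-07, 2.791e-06, 3.489e-06, 1.047e-06]  ψ = [1, 1, 1, 2]  (obs o_5=1)
backtrack: best end state = 2; path = [2, 1, 0, 0, 1, 2]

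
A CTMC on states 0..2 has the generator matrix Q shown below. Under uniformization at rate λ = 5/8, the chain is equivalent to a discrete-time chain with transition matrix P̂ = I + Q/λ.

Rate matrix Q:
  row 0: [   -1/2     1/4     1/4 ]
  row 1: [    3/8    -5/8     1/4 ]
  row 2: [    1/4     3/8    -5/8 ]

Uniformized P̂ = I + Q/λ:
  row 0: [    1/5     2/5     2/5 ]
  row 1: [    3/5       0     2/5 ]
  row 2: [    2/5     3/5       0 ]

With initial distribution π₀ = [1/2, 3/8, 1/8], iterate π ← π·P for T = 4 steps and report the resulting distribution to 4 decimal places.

t=0: π = [0.5000, 0.3750, 0.1250]
t=1: π = [0.3750, 0.2750, 0.3500]
t=2: π = [0.3800, 0.3600, 0.2600]
t=3: π = [0.3960, 0.3080, 0.2960]
t=4: π = [0.3824, 0.3360, 0.2816]

π = [0.3824, 0.3360, 0.2816]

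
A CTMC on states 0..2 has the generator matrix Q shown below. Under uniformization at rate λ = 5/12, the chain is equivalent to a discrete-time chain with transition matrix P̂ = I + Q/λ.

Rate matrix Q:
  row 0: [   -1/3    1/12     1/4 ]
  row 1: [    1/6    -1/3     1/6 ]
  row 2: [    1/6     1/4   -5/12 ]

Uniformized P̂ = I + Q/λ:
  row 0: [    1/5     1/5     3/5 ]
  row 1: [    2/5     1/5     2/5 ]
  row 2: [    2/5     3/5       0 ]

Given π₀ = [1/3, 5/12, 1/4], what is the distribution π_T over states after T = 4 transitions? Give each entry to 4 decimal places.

π = [0.3333, 0.3355, 0.3312]

t=0: π = [0.3333, 0.4167, 0.2500]
t=1: π = [0.3333, 0.3000, 0.3667]
t=2: π = [0.3333, 0.3467, 0.3200]
t=3: π = [0.3333, 0.3280, 0.3387]
t=4: π = [0.3333, 0.3355, 0.3312]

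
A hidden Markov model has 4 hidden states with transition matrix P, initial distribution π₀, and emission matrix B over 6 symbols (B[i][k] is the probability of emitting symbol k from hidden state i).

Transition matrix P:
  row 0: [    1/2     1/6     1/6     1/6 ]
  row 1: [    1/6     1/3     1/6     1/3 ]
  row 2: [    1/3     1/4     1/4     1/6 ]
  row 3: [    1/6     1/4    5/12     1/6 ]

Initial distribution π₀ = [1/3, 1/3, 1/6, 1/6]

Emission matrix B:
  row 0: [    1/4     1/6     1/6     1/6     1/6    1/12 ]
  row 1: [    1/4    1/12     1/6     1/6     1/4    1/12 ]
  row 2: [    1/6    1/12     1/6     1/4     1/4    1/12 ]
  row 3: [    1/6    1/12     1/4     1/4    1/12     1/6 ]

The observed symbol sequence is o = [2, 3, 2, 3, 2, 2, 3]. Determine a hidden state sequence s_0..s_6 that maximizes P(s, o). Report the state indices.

t=0: δ = [5.556e-02, 5.556e-02, 2.778e-02, 4.167e-02]  (obs o_0=2)
t=1: δ = [4.630e-03, 3.086e-03, 4.340e-03, 4.630e-03]  ψ = [0, 1, 3, 1]  (obs o_1=3)
t=2: δ = [3.858e-04, 1.929e-04, 3.215e-04, 2.572e-04]  ψ = [0, 3, 3, 1]  (obs o_2=2)
t=3: δ = [3.215e-05, 1.340e-05, 2.679e-05, 1.608e-05]  ψ = [0, 2, 3, 0]  (obs o_3=3)
t=4: δ = [2.679e-06, 1.116e-06, 1.116e-06, 1.340e-06]  ψ = [0, 2, 2, 0]  (obs o_4=2)
t=5: δ = [2.233e-07, 7.442e-08, 9.303e-08, 1.116e-07]  ψ = [0, 0, 3, 0]  (obs o_5=2)
t=6: δ = [1.861e-08, 6.202e-09, 1.163e-08, 9.303e-09]  ψ = [0, 0, 3, 0]  (obs o_6=3)
backtrack: best end state = 0; path = [0, 0, 0, 0, 0, 0, 0]

path = [0, 0, 0, 0, 0, 0, 0]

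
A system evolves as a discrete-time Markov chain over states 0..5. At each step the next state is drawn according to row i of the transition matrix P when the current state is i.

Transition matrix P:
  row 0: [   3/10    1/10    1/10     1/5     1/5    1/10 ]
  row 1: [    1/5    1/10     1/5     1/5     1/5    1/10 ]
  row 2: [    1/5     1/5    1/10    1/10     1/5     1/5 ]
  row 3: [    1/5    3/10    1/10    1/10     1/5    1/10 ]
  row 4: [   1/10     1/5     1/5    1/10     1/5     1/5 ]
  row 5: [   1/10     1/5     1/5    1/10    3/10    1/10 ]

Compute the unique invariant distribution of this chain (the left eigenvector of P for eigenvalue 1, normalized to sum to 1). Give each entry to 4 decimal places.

Balance equations π_j = Σ_i π_i·P[i][j]:
  π_0 = 3/10·π_0 + 1/5·π_1 + 1/5·π_2 + 1/5·π_3 + 1/10·π_4 + 1/10·π_5
  π_1 = 1/10·π_0 + 1/10·π_1 + 1/5·π_2 + 3/10·π_3 + 1/5·π_4 + 1/5·π_5
  π_2 = 1/10·π_0 + 1/5·π_1 + 1/10·π_2 + 1/10·π_3 + 1/5·π_4 + 1/5·π_5
  π_3 = 1/5·π_0 + 1/5·π_1 + 1/10·π_2 + 1/10·π_3 + 1/10·π_4 + 1/10·π_5
  π_4 = 1/5·π_0 + 1/5·π_1 + 1/5·π_2 + 1/5·π_3 + 1/5·π_4 + 3/10·π_5
  normalize: π_0 + π_1 + π_2 + π_3 + π_4 + π_5 = 1
Solving the linear system gives exactly π = [889/4850, 861/4850, 741/4850, 66/485, 11399/53350, 729/5335].

π = [0.1833, 0.1775, 0.1528, 0.1361, 0.2137, 0.1366]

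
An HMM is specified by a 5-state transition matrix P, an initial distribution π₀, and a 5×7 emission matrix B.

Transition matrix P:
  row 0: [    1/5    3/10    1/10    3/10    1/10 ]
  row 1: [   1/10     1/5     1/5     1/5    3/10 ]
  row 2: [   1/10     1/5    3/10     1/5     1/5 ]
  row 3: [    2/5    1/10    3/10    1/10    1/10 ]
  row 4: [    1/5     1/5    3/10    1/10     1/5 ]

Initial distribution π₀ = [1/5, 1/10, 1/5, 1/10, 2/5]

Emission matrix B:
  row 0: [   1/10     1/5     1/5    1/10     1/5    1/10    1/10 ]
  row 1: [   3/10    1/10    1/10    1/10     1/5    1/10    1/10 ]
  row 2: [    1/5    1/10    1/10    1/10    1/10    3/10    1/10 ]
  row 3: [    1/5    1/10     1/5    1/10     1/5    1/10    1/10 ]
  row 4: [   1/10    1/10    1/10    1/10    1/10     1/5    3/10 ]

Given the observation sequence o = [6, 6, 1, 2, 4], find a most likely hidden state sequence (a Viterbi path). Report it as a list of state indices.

t=0: δ = [2.000e-02, 1.000e-02, 2.000e-02, 1.000e-02, 1.200e-01]  (obs o_0=6)
t=1: δ = [2.400e-03, 2.400e-03, 3.600e-03, 1.200e-03, 7.200e-03]  ψ = [4, 4, 4, 4, 4]  (obs o_1=6)
t=2: δ = [2.880e-04, 1.440e-04, 2.160e-04, 7.200e-05, 1.440e-04]  ψ = [4, 4, 4, 0, 4]  (obs o_2=1)
t=3: δ = [1.152e-05, 8.640e-06, 6.480e-06, 1.728e-05, 4.320e-06]  ψ = [0, 0, 2, 0, 1]  (obs o_3=2)
t=4: δ = [1.382e-06, 6.912e-07, 5.184e-07, 6.912e-07, 2.592e-07]  ψ = [3, 0, 3, 0, 1]  (obs o_4=4)
backtrack: best end state = 0; path = [4, 4, 0, 3, 0]

path = [4, 4, 0, 3, 0]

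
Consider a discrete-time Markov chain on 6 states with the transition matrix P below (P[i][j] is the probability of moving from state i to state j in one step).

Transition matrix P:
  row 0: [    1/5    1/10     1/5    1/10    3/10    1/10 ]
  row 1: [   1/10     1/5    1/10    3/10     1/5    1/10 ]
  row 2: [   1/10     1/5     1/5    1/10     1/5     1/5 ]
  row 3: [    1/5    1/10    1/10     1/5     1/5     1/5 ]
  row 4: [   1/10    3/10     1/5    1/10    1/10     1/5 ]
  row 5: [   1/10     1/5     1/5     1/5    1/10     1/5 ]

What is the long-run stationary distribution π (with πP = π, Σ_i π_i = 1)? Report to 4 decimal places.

Balance equations π_j = Σ_i π_i·P[i][j]:
  π_0 = 1/5·π_0 + 1/10·π_1 + 1/10·π_2 + 1/5·π_3 + 1/10·π_4 + 1/10·π_5
  π_1 = 1/10·π_0 + 1/5·π_1 + 1/5·π_2 + 1/10·π_3 + 3/10·π_4 + 1/5·π_5
  π_2 = 1/5·π_0 + 1/10·π_1 + 1/5·π_2 + 1/10·π_3 + 1/5·π_4 + 1/5·π_5
  π_3 = 1/10·π_0 + 3/10·π_1 + 1/10·π_2 + 1/5·π_3 + 1/10·π_4 + 1/5·π_5
  π_4 = 3/10·π_0 + 1/5·π_1 + 1/5·π_2 + 1/5·π_3 + 1/10·π_4 + 1/10·π_5
  normalize: π_0 + π_1 + π_2 + π_3 + π_4 + π_5 = 1
Solving the linear system gives exactly π = [11871/91198, 17115/91198, 7482/45599, 15641/91198, 8133/45599, 15341/91198].

π = [0.1302, 0.1877, 0.1641, 0.1715, 0.1784, 0.1682]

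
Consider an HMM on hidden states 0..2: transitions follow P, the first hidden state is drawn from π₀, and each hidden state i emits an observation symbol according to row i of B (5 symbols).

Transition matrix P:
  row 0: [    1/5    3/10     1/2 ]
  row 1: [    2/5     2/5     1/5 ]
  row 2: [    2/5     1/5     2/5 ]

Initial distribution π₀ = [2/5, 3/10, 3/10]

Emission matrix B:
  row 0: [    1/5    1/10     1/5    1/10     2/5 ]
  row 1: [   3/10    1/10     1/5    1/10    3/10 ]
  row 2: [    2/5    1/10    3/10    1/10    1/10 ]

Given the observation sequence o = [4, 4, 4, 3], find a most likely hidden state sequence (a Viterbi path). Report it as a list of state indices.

path = [0, 1, 0, 2]

t=0: δ = [1.600e-01, 9.000e-02, 3.000e-02]  (obs o_0=4)
t=1: δ = [1.440e-02, 1.440e-02, 8.000e-03]  ψ = [1, 0, 0]  (obs o_1=4)
t=2: δ = [2.304e-03, 1.728e-03, 7.200e-04]  ψ = [1, 1, 0]  (obs o_2=4)
t=3: δ = [6.912e-05, 6.912e-05, 1.152e-04]  ψ = [1, 0, 0]  (obs o_3=3)
backtrack: best end state = 2; path = [0, 1, 0, 2]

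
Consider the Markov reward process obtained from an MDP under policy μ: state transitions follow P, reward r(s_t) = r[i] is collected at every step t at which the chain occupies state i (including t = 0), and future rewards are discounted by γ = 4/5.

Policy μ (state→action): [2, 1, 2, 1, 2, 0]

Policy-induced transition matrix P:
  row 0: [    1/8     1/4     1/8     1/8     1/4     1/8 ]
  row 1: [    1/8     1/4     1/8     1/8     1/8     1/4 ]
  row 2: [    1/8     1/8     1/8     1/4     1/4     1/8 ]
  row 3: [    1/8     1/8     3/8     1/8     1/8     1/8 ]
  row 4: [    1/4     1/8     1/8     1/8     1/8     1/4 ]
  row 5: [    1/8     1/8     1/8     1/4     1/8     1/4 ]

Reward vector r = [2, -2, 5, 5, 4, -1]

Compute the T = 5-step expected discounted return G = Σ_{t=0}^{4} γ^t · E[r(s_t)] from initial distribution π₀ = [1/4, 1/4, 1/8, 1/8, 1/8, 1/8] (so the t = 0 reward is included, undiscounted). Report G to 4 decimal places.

G = 6.4759

t=0: π = [0.2500, 0.2500, 0.1250, 0.1250, 0.1250, 0.1250], E[r] = 1.6250, γ^t·E[r] = 1.625000, running G = 1.625000
t=1: π = [0.1406, 0.1875, 0.1563, 0.1563, 0.1719, 0.1875], E[r] = 1.9688, γ^t·E[r] = 1.575000, running G = 3.200000
t=2: π = [0.1465, 0.1660, 0.1641, 0.1680, 0.1621, 0.1934], E[r] = 2.0762, γ^t·E[r] = 1.328750, running G = 4.528750
t=3: π = [0.1453, 0.1641, 0.1670, 0.1697, 0.1638, 0.1902], E[r] = 2.1108, γ^t·E[r] = 1.080750, running G = 5.609500
t=4: π = [0.1455, 0.1637, 0.1674, 0.1696, 0.1640, 0.1898], E[r] = 2.1153, γ^t·E[r] = 0.866438, running G = 6.475938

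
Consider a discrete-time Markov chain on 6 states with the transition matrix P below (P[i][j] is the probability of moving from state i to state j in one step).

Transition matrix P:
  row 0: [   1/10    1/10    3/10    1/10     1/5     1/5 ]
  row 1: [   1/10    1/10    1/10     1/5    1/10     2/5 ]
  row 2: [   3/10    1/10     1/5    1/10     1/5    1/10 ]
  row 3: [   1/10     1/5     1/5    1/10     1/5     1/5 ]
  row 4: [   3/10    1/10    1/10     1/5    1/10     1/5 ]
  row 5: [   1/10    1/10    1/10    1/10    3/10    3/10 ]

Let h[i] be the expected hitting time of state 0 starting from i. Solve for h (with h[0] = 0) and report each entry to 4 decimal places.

h = [0.0000, 6.1843, 4.7658, 5.9827, 4.9873, 5.9849]

First-step conditioning: h[0] = 0; for i ≠ 0, h[i] = 1 + Σ_k P[i][k]·h[k].
  h[1] = 1 + 1/10·h[1] + 1/10·h[2] + 1/5·h[3] + 1/10·h[4] + 2/5·h[5]
  h[2] = 1 + 1/10·h[1] + 1/5·h[2] + 1/10·h[3] + 1/5·h[4] + 1/10·h[5]
  h[3] = 1 + 1/5·h[1] + 1/5·h[2] + 1/10·h[3] + 1/5·h[4] + 1/5·h[5]
  h[4] = 1 + 1/10·h[1] + 1/10·h[2] + 1/5·h[3] + 1/10·h[4] + 1/5·h[5]
  h[5] = 1 + 1/10·h[1] + 1/10·h[2] + 1/10·h[3] + 3/10·h[4] + 3/10·h[5]
Solving the 5×5 linear system over states ≠ 0 gives exactly h = [0, 55850/9031, 43040/9031, 54030/9031, 45040/9031, 54050/9031] (h[0] = 0 is the target).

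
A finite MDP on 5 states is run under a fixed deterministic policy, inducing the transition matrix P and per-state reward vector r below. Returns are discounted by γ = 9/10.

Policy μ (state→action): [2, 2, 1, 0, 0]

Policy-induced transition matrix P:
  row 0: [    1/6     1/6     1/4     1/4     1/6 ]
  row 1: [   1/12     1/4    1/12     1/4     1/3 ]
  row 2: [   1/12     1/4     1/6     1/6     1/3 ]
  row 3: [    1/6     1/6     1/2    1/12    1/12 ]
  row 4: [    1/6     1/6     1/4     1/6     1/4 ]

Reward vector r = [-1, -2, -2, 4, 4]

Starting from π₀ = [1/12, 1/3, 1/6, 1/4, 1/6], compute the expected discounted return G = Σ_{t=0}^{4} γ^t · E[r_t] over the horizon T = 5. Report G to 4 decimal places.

t=0: π = [0.0833, 0.3333, 0.1667, 0.2500, 0.1667], E[r] = 0.5833, γ^t·E[r] = 0.583333, running G = 0.583333
t=1: π = [0.1250, 0.2083, 0.2431, 0.1806, 0.2431], E[r] = 0.6667, γ^t·E[r] = 0.600000, running G = 1.183333
t=2: π = [0.1291, 0.2043, 0.2402, 0.1794, 0.2471], E[r] = 0.6881, γ^t·E[r] = 0.557344, running G = 1.740677
t=3: π = [0.1296, 0.2037, 0.2408, 0.1795, 0.2464], E[r] = 0.6849, γ^t·E[r] = 0.499289, running G = 2.239966
t=4: π = [0.1296, 0.2037, 0.2409, 0.1795, 0.2463], E[r] = 0.6845, γ^t·E[r] = 0.449089, running G = 2.689055

G = 2.6891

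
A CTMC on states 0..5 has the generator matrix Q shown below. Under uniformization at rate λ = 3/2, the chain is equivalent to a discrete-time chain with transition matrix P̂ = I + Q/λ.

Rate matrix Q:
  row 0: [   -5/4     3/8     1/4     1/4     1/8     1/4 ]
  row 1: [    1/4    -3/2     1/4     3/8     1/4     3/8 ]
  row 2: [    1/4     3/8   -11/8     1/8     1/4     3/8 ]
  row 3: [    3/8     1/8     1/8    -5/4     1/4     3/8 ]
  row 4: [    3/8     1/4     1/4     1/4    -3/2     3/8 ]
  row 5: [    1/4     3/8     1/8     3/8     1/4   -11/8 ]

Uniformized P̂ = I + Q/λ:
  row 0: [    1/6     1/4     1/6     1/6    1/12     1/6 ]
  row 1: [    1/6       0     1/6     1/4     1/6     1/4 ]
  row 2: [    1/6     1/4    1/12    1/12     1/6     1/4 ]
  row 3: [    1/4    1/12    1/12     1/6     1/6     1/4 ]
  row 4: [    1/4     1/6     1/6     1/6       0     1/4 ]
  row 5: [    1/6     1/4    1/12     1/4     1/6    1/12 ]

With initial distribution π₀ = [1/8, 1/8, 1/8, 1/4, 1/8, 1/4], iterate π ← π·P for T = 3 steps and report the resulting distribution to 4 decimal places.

π = [0.1929, 0.1667, 0.1239, 0.1868, 0.1293, 0.2004]

t=0: π = [0.1250, 0.1250, 0.1250, 0.2500, 0.1250, 0.2500]
t=1: π = [0.1979, 0.1667, 0.1146, 0.1875, 0.1354, 0.1979]
t=2: π = [0.1936, 0.1658, 0.1250, 0.1875, 0.1276, 0.2005]
t=3: π = [0.1929, 0.1667, 0.1239, 0.1868, 0.1293, 0.2004]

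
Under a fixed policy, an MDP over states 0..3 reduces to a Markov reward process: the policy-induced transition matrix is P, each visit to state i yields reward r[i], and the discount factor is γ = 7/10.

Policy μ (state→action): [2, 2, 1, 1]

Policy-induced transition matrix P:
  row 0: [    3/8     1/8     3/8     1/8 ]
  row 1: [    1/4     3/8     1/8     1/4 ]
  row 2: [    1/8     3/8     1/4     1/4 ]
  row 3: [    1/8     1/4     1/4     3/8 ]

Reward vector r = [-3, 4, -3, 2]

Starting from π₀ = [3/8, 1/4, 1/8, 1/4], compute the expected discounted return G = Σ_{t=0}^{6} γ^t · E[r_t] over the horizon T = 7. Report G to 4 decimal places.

G = 0.3132

t=0: π = [0.3750, 0.2500, 0.1250, 0.2500], E[r] = 0.0000, γ^t·E[r] = 0.000000, running G = 0.000000
t=1: π = [0.2500, 0.2500, 0.2656, 0.2344], E[r] = -0.0781, γ^t·E[r] = -0.054688, running G = -0.054688
t=2: π = [0.2188, 0.2832, 0.2500, 0.2480], E[r] = 0.2227, γ^t·E[r] = 0.109102, running G = 0.054414
t=3: π = [0.2151, 0.2893, 0.2419, 0.2537], E[r] = 0.2935, γ^t·E[r] = 0.100656, running G = 0.155070
t=4: π = [0.2149, 0.2895, 0.2407, 0.2548], E[r] = 0.3008, γ^t·E[r] = 0.072210, running G = 0.227280
t=5: π = [0.2149, 0.2894, 0.2407, 0.2550], E[r] = 0.3008, γ^t·E[r] = 0.050559, running G = 0.277839
t=6: π = [0.2149, 0.2894, 0.2407, 0.2550], E[r] = 0.3008, γ^t·E[r] = 0.035390, running G = 0.313229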